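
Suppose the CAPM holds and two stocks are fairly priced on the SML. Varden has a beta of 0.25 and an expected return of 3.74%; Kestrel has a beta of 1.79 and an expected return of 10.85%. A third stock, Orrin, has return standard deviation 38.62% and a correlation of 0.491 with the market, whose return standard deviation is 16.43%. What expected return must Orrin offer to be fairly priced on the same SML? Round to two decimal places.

MRP = (10.85% − 3.74%) / (1.79 − 0.25) = 4.6169%
R_f = 3.74% − 0.25 × 4.6169% = 2.5858%
β_Orrin = ρ·σ_i/σ_m = 0.491 × 38.62 / 16.43 = 1.1541
E(R_Orrin) = R_f + β × MRP = 2.5858% + 1.1541 × 4.6169% = 7.91%

7.91%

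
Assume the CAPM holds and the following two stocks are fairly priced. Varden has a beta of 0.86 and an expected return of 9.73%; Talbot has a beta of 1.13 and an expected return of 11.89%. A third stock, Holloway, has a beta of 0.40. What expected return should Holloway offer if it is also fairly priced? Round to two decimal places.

6.05%

MRP (SML slope) = (11.89% − 9.73%) / (1.13 − 0.86) = 2.16% / 0.27 = 8.0000%
R_f (intercept) = 9.73% − 0.86 × 8.0000% = 2.8500%
E(R_Holloway) = R_f + β × MRP = 2.8500% + 0.40 × 8.0000% = 6.05%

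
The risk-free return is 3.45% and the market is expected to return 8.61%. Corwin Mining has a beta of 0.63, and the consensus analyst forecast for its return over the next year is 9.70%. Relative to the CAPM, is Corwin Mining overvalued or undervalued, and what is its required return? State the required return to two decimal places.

Undervalued; required return 6.70%

MRP = 8.61% − 3.45% = 5.16%
Required return = R_f + β·MRP = 3.45% + 0.63 × 5.16% = 6.70%
Forecast 9.70% > required 6.70% → the stock plots above the SML → undervalued.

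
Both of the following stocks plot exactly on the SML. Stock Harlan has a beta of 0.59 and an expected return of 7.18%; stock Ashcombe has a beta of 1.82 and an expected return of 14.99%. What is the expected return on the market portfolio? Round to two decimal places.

Both satisfy E(R) = R_f + β·MRP, so the slope of the SML is
MRP = (14.99% − 7.18%) / (1.82 − 0.59) = 7.81% / 1.23 = 6.3496%
R_f = E(R_Harlan) − β_Harlan·MRP = 7.18% − 0.59 × 6.3496% = 3.4337%
E(R_m) = R_f + MRP = 3.4337% + 6.3496% = 9.78%

9.78%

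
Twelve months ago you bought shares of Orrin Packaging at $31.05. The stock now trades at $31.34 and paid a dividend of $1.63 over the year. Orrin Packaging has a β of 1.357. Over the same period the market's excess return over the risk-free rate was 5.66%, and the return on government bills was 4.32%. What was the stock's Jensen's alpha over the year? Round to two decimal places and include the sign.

-5.82%

Realised HPR = (P1 + D1 − P0) / P0 = (31.34 + 1.63 − 31.05) / 31.05 = 1.92 / 31.05 = 6.1836%
CAPM required = R_f + β·MRP = 4.32% + 1.357 × 5.66% = 12.00062%
α = realised − required = 6.1836% − 12.00062% = -5.82%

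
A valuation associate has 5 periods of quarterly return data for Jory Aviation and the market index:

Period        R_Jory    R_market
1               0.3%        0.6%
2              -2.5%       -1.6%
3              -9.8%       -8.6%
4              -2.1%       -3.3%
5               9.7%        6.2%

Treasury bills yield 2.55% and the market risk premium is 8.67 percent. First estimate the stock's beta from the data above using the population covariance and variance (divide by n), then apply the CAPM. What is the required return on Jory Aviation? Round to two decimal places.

Mean R_i = (0.3 − 2.5 − 9.8 − 2.1 + 9.7) / 5 = -0.8800%
Mean R_m = (0.6 − 1.6 − 8.6 − 3.3 + 6.2) / 5 = -1.3400%
Σ(R_i − R̄_i)(R_m − R̄_m) = 149.6340  ⇒  Cov = 149.6340 / 5 = 29.9268
Σ(R_m − R̄_m)² = 117.2320  ⇒  Var(R_m) = 117.2320 / 5 = 23.4464
β = Cov / Var(R_m) = 29.9268 / 23.4464 = 1.2764
E(R) = R_f + β × MRP = 2.55% + 1.2764 × 8.67% = 13.62%

13.62%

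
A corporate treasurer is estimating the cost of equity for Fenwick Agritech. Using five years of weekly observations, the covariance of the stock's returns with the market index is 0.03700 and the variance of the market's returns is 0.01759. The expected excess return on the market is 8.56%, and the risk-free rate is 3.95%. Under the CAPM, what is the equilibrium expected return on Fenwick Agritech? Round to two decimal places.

β = Cov(R_i, R_m) / Var(R_m) = 0.03700 / 0.01759 = 2.1035
E(R) = R_f + β × MRP = 3.95% + 2.1035 × 8.56% = 21.96%

21.96%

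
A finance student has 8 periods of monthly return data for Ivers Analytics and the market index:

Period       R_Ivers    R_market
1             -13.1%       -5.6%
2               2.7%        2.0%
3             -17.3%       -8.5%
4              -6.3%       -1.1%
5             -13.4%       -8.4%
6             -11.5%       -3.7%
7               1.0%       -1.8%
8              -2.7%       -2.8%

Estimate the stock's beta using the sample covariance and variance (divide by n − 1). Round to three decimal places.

1.809

Mean R_i = (-13.1 + 2.7 − 17.3 − 6.3 − 13.4 − 11.5 + 1.0 − 2.7) / 8 = -7.5750%
Mean R_m = (-5.6 + 2.0 − 8.5 − 1.1 − 8.4 − 3.7 − 1.8 − 2.8) / 8 = -3.7375%
Σ(R_i − R̄_i)(R_m − R̄_m) = 167.1175  ⇒  Cov = 167.1175 / 7 = 23.8739
Σ(R_m − R̄_m)² = 92.3988  ⇒  Var(R_m) = 92.3988 / 7 = 13.1998
β = Cov / Var(R_m) = 23.8739 / 13.1998 = 1.8087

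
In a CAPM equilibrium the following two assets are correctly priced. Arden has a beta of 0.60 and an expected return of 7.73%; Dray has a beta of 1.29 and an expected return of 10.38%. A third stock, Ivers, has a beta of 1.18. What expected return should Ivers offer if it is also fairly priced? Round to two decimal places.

9.96%

MRP (SML slope) = (10.38% − 7.73%) / (1.29 − 0.60) = 2.65% / 0.69 = 3.8406%
R_f (intercept) = 7.73% − 0.60 × 3.8406% = 5.4256%
E(R_Ivers) = R_f + β × MRP = 5.4256% + 1.18 × 3.8406% = 9.96%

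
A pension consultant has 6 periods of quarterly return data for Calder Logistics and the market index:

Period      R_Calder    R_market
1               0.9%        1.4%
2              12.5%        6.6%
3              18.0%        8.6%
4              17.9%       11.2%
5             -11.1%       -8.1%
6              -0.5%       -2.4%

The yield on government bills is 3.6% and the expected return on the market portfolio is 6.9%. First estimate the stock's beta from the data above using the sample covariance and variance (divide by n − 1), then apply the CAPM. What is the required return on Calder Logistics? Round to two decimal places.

Mean R_i = (0.9 + 12.5 + 18.0 + 17.9 − 11.1 − 0.5) / 6 = 6.2833%
Mean R_m = (1.4 + 6.6 + 8.6 + 11.2 − 8.1 − 2.4) / 6 = 2.8833%
Σ(R_i − R̄_i)(R_m − R̄_m) = 421.4483  ⇒  Cov = 421.4483 / 5 = 84.2897
Σ(R_m − R̄_m)² = 266.4083  ⇒  Var(R_m) = 266.4083 / 5 = 53.2817
β = Cov / Var(R_m) = 84.2897 / 53.2817 = 1.5820
MRP = 6.9% − 3.6% = 3.30%
E(R) = R_f + β × MRP = 3.6% + 1.5820 × 3.3% = 8.82%

8.82%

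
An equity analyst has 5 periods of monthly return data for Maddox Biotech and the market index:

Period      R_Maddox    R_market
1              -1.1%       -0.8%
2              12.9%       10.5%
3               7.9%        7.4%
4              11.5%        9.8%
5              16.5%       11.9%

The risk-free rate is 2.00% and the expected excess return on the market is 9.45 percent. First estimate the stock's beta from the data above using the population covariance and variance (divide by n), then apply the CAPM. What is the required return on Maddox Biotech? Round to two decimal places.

Mean R_i = (-1.1 + 12.9 + 7.9 + 11.5 + 16.5) / 5 = 9.5400%
Mean R_m = (-0.8 + 10.5 + 7.4 + 9.8 + 11.9) / 5 = 7.7600%
Σ(R_i − R̄_i)(R_m − R̄_m) = 133.6880  ⇒  Cov = 133.6880 / 5 = 26.7376
Σ(R_m − R̄_m)² = 102.2120  ⇒  Var(R_m) = 102.2120 / 5 = 20.4424
β = Cov / Var(R_m) = 26.7376 / 20.4424 = 1.3079
E(R) = R_f + β × MRP = 2.00% + 1.3079 × 9.45% = 14.36%

14.36%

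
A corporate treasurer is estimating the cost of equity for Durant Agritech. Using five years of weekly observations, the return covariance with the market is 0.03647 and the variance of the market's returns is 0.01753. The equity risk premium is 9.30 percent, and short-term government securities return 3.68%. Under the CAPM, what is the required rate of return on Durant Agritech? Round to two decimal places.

23.03%

β = Cov(R_i, R_m) / Var(R_m) = 0.03647 / 0.01753 = 2.0804
E(R) = R_f + β × MRP = 3.68% + 2.0804 × 9.30% = 23.03%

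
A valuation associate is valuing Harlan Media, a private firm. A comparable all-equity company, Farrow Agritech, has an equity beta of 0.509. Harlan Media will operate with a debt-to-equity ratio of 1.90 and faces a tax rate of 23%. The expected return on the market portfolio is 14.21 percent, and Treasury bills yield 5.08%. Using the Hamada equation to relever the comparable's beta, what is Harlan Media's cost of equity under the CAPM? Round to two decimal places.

16.53%

β_L = β_U × [1 + (1 − t)(D/E)] = 0.509 × [1 + (1 − 0.23) × 1.90]
    = 0.509 × [1 + 0.77 × 1.90] = 0.509 × 2.4630 = 1.2537
MRP = 14.21% − 5.08% = 9.13%
E(R) = R_f + β_L × MRP = 5.08% + 1.2537 × 9.13% = 16.53%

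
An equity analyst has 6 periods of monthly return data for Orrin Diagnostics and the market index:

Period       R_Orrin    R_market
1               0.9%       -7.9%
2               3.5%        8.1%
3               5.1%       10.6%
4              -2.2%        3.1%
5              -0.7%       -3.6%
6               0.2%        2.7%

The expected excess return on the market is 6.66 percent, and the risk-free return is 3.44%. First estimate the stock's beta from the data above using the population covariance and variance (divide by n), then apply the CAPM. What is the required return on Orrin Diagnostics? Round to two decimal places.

Mean R_i = (0.9 + 3.5 + 5.1 − 2.2 − 0.7 + 0.2) / 6 = 1.1333%
Mean R_m = (-7.9 + 8.1 + 10.6 + 3.1 − 3.6 + 2.7) / 6 = 2.1667%
Σ(R_i − R̄_i)(R_m − R̄_m) = 56.8067  ⇒  Cov = 56.8067 / 6 = 9.4678
Σ(R_m − R̄_m)² = 242.0733  ⇒  Var(R_m) = 242.0733 / 6 = 40.3456
β = Cov / Var(R_m) = 9.4678 / 40.3456 = 0.2347
E(R) = R_f + β × MRP = 3.44% + 0.2347 × 6.66% = 5.00%

5.00%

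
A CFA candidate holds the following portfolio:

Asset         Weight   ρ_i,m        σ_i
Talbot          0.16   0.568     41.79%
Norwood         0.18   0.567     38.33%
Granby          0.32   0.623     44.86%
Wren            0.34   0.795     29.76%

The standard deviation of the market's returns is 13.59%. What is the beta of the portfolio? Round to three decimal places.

1.817

β_Talbot = 0.568 × 41.79% / 13.59% = 1.7466
β_Norwood = 0.567 × 38.33% / 13.59% = 1.5992
β_Granby = 0.623 × 44.86% / 13.59% = 2.0565
β_Wren = 0.795 × 29.76% / 13.59% = 1.7409
β_P = Σ w_i β_i = 0.16×1.7466 + 0.18×1.5992 + 0.32×2.0565 + 0.34×1.7409 = 1.8173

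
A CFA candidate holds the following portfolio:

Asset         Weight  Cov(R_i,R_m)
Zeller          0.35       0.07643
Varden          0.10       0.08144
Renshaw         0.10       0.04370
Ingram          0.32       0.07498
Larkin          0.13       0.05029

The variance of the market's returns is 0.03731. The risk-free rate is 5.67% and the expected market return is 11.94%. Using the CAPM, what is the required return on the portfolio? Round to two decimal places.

17.40%

β_Zeller = 0.07643 / 0.03731 = 2.0485
β_Varden = 0.08144 / 0.03731 = 2.1828
β_Renshaw = 0.04370 / 0.03731 = 1.1713
β_Ingram = 0.07498 / 0.03731 = 2.0096
β_Larkin = 0.05029 / 0.03731 = 1.3479
β_P = Σ w_i β_i = 0.35×2.0485 + 0.10×2.1828 + 0.10×1.1713 + 0.32×2.0096 + 0.13×1.3479 = 1.8707
MRP = 11.94% − 5.67% = 6.27%
E(R_P) = R_f + β_P × MRP = 5.67% + 1.8707 × 6.27% = 17.40%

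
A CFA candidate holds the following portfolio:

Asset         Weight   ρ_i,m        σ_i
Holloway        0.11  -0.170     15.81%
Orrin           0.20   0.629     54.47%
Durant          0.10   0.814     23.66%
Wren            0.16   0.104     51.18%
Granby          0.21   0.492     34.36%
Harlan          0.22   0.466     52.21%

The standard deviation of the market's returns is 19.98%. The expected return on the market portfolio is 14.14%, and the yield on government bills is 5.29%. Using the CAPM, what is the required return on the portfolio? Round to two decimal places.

13.37%

β_Holloway = -0.170 × 15.81% / 19.98% = -0.1345
β_Orrin = 0.629 × 54.47% / 19.98% = 1.7148
β_Durant = 0.814 × 23.66% / 19.98% = 0.9639
β_Wren = 0.104 × 51.18% / 19.98% = 0.2664
β_Granby = 0.492 × 34.36% / 19.98% = 0.8461
β_Harlan = 0.466 × 52.21% / 19.98% = 1.2177
β_P = Σ w_i β_i = 0.11×-0.1345 + 0.20×1.7148 + 0.10×0.9639 + 0.16×0.2664 + 0.21×0.8461 + 0.22×1.2177 = 0.9128
MRP = 14.14% − 5.29% = 8.85%
E(R_P) = R_f + β_P × MRP = 5.29% + 0.9128 × 8.85% = 13.37%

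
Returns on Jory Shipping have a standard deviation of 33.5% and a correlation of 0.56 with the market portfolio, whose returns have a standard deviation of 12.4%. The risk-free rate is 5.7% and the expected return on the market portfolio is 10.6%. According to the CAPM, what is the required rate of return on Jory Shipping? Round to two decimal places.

13.11%

β = ρ × σ_i / σ_m = 0.56 × 33.5% / 12.4% = 1.5129
MRP = 10.6% − 5.7% = 4.90%
E(R) = 5.7% + 1.5129 × 4.9% = 13.11%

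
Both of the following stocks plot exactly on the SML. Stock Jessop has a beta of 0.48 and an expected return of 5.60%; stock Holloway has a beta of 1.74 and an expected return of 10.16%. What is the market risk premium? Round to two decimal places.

3.62%

Both satisfy E(R) = R_f + β·MRP, so the slope of the SML is
MRP = (10.16% − 5.60%) / (1.74 − 0.48) = 4.56% / 1.26 = 3.6190%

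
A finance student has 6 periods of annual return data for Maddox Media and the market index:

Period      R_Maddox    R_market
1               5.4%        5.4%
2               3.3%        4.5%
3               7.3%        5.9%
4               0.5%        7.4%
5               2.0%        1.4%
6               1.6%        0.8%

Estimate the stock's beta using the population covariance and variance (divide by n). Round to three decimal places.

0.287

Mean R_i = (5.4 + 3.3 + 7.3 + 0.5 + 2.0 + 1.6) / 6 = 3.3500%
Mean R_m = (5.4 + 4.5 + 5.9 + 7.4 + 1.4 + 0.8) / 6 = 4.2333%
Σ(R_i − R̄_i)(R_m − R̄_m) = 9.7700  ⇒  Cov = 9.7700 / 6 = 1.6283
Σ(R_m − R̄_m)² = 34.0533  ⇒  Var(R_m) = 34.0533 / 6 = 5.6756
β = Cov / Var(R_m) = 1.6283 / 5.6756 = 0.2869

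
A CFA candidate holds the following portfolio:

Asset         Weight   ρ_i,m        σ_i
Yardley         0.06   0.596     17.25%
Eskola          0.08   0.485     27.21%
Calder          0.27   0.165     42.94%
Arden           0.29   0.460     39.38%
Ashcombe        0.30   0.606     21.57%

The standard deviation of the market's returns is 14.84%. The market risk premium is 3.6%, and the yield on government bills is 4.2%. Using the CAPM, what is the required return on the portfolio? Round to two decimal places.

7.30%

β_Yardley = 0.596 × 17.25% / 14.84% = 0.6928
β_Eskola = 0.485 × 27.21% / 14.84% = 0.8893
β_Calder = 0.165 × 42.94% / 14.84% = 0.4774
β_Arden = 0.460 × 39.38% / 14.84% = 1.2207
β_Ashcombe = 0.606 × 21.57% / 14.84% = 0.8808
β_P = Σ w_i β_i = 0.06×0.6928 + 0.08×0.8893 + 0.27×0.4774 + 0.29×1.2207 + 0.30×0.8808 = 0.8599
E(R_P) = R_f + β_P × MRP = 4.2% + 0.8599 × 3.6% = 7.30%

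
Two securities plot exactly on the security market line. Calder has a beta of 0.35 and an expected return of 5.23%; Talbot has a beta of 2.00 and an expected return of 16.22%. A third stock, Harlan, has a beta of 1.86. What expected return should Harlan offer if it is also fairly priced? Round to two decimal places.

15.29%

MRP (SML slope) = (16.22% − 5.23%) / (2.00 − 0.35) = 10.99% / 1.65 = 6.6606%
R_f (intercept) = 5.23% − 0.35 × 6.6606% = 2.8988%
E(R_Harlan) = R_f + β × MRP = 2.8988% + 1.86 × 6.6606% = 15.29%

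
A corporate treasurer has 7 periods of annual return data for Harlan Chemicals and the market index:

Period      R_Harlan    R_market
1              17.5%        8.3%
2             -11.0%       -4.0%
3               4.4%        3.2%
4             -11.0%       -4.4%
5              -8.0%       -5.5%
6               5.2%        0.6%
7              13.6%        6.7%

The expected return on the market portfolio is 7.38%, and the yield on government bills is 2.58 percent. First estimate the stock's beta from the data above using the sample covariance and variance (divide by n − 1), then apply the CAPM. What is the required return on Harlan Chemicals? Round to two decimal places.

Mean R_i = (17.5 − 11.0 + 4.4 − 11.0 − 8.0 + 5.2 + 13.6) / 7 = 1.5286%
Mean R_m = (8.3 − 4.0 + 3.2 − 4.4 − 5.5 + 0.6 + 6.7) / 7 = 0.7000%
Σ(R_i − R̄_i)(R_m − R̄_m) = 382.4800  ⇒  Cov = 382.4800 / 6 = 63.7467
Σ(R_m − R̄_m)² = 186.5600  ⇒  Var(R_m) = 186.5600 / 6 = 31.0933
β = Cov / Var(R_m) = 63.7467 / 31.0933 = 2.0502
MRP = 7.38% − 2.58% = 4.80%
E(R) = R_f + β × MRP = 2.58% + 2.0502 × 4.80% = 12.42%

12.42%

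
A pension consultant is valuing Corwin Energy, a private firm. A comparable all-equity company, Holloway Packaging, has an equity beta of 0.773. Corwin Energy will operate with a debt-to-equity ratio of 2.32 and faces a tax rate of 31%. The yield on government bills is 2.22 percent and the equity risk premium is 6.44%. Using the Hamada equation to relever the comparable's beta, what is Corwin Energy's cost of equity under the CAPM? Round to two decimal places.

15.17%

β_L = β_U × [1 + (1 − t)(D/E)] = 0.773 × [1 + (1 − 0.31) × 2.32]
    = 0.773 × [1 + 0.69 × 2.32] = 0.773 × 2.6008 = 2.0104
E(R) = R_f + β_L × MRP = 2.22% + 2.0104 × 6.44% = 15.17%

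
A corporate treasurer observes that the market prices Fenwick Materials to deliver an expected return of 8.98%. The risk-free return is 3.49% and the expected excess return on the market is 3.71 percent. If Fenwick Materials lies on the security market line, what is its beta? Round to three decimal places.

1.480

β = (E(R) − R_f) / MRP = (8.98% − 3.49%) / 3.71% = 5.49% / 3.71% = 1.480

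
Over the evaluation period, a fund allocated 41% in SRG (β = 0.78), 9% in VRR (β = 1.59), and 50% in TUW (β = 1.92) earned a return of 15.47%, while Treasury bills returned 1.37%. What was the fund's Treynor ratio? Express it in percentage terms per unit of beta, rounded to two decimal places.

β_P = 0.41×0.78 + 0.09×1.59 + 0.50×1.92 = 1.4229
Treynor = (R_P − R_f) / β_P = (15.47% − 1.37%) / 1.4229 = 14.10% / 1.4229 = 9.91%

9.91%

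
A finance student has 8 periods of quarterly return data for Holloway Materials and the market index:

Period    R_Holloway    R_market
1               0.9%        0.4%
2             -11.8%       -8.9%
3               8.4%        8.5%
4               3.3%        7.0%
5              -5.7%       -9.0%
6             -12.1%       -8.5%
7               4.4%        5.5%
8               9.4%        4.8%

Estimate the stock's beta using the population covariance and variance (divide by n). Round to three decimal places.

1.040

Mean R_i = (0.9 − 11.8 + 8.4 + 3.3 − 5.7 − 12.1 + 4.4 + 9.4) / 8 = -0.4000%
Mean R_m = (0.4 − 8.9 + 8.5 + 7.0 − 9.0 − 8.5 + 5.5 + 4.8) / 8 = -0.0250%
Σ(R_i − R̄_i)(R_m − R̄_m) = 423.2700  ⇒  Cov = 423.2700 / 8 = 52.9088
Σ(R_m − R̄_m)² = 407.1550  ⇒  Var(R_m) = 407.1550 / 8 = 50.8944
β = Cov / Var(R_m) = 52.9088 / 50.8944 = 1.0396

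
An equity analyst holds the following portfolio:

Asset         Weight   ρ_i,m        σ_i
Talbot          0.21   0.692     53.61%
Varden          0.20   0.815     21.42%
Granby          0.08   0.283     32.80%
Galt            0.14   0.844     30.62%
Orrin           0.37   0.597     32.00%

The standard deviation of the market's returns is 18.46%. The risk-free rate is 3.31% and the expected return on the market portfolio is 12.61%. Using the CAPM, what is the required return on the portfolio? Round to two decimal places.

14.75%

β_Talbot = 0.692 × 53.61% / 18.46% = 2.0096
β_Varden = 0.815 × 21.42% / 18.46% = 0.9457
β_Granby = 0.283 × 32.80% / 18.46% = 0.5028
β_Galt = 0.844 × 30.62% / 18.46% = 1.4000
β_Orrin = 0.597 × 32.00% / 18.46% = 1.0349
β_P = Σ w_i β_i = 0.21×2.0096 + 0.20×0.9457 + 0.08×0.5028 + 0.14×1.4000 + 0.37×1.0349 = 1.2303
MRP = 12.61% − 3.31% = 9.30%
E(R_P) = R_f + β_P × MRP = 3.31% + 1.2303 × 9.30% = 14.75%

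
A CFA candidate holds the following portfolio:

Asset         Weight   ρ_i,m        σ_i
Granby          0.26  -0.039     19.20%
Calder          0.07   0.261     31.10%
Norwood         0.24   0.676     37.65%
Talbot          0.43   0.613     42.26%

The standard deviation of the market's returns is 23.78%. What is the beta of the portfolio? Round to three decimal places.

β_Granby = -0.039 × 19.20% / 23.78% = -0.0315
β_Calder = 0.261 × 31.10% / 23.78% = 0.3413
β_Norwood = 0.676 × 37.65% / 23.78% = 1.0703
β_Talbot = 0.613 × 42.26% / 23.78% = 1.0894
β_P = Σ w_i β_i = 0.26×-0.0315 + 0.07×0.3413 + 0.24×1.0703 + 0.43×1.0894 = 0.7410

0.741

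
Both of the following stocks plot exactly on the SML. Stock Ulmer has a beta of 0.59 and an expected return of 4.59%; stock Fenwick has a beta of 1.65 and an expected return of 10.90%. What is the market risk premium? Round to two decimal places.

5.95%

Both satisfy E(R) = R_f + β·MRP, so the slope of the SML is
MRP = (10.90% − 4.59%) / (1.65 − 0.59) = 6.31% / 1.06 = 5.9528%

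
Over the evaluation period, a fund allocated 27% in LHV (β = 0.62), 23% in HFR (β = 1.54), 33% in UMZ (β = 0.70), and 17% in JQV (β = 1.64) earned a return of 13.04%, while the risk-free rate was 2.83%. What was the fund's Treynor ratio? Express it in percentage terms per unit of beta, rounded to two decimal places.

β_P = 0.27×0.62 + 0.23×1.54 + 0.33×0.70 + 0.17×1.64 = 1.0314
Treynor = (R_P − R_f) / β_P = (13.04% − 2.83%) / 1.0314 = 10.21% / 1.0314 = 9.90%

9.90%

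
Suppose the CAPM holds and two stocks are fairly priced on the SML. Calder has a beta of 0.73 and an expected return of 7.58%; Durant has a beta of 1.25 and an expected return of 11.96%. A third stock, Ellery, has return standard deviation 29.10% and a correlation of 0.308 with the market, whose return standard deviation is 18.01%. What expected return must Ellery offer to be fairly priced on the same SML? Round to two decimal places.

MRP = (11.96% − 7.58%) / (1.25 − 0.73) = 8.4231%
R_f = 7.58% − 0.73 × 8.4231% = 1.4311%
β_Ellery = ρ·σ_i/σ_m = 0.308 × 29.10 / 18.01 = 0.4977
E(R_Ellery) = R_f + β × MRP = 1.4311% + 0.4977 × 8.4231% = 5.62%

5.62%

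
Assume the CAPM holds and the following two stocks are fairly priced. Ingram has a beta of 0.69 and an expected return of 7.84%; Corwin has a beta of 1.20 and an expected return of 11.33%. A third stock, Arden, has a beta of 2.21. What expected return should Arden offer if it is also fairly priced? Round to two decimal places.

18.24%

MRP (SML slope) = (11.33% − 7.84%) / (1.20 − 0.69) = 3.49% / 0.51 = 6.8431%
R_f (intercept) = 7.84% − 0.69 × 6.8431% = 3.1183%
E(R_Arden) = R_f + β × MRP = 3.1183% + 2.21 × 6.8431% = 18.24%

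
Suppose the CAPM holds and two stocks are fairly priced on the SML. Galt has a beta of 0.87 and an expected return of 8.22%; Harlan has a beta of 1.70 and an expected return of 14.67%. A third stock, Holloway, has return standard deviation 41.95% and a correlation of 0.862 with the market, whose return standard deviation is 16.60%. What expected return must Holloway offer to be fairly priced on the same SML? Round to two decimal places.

18.39%

MRP = (14.67% − 8.22%) / (1.70 − 0.87) = 7.7711%
R_f = 8.22% − 0.87 × 7.7711% = 1.4591%
β_Holloway = ρ·σ_i/σ_m = 0.862 × 41.95 / 16.60 = 2.1784
E(R_Holloway) = R_f + β × MRP = 1.4591% + 2.1784 × 7.7711% = 18.39%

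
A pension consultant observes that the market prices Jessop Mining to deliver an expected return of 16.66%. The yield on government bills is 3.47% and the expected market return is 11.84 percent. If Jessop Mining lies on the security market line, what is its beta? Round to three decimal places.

MRP = 11.84% − 3.47% = 8.37%
β = (E(R) − R_f) / MRP = (16.66% − 3.47%) / 8.37% = 13.19% / 8.37% = 1.576

1.576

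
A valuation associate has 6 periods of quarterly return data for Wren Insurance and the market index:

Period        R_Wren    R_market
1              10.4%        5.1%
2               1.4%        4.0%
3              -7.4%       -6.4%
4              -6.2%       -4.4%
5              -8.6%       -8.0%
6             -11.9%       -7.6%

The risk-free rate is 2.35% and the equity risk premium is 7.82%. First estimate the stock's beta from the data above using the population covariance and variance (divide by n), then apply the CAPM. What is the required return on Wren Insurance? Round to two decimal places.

Mean R_i = (10.4 + 1.4 − 7.4 − 6.2 − 8.6 − 11.9) / 6 = -3.7167%
Mean R_m = (5.1 + 4.0 − 6.4 − 4.4 − 8.0 − 7.6) / 6 = -2.8833%
Σ(R_i − R̄_i)(R_m − R̄_m) = 228.2217  ⇒  Cov = 228.2217 / 6 = 38.0370
Σ(R_m − R̄_m)² = 174.2083  ⇒  Var(R_m) = 174.2083 / 6 = 29.0347
β = Cov / Var(R_m) = 38.0370 / 29.0347 = 1.3101
E(R) = R_f + β × MRP = 2.35% + 1.3101 × 7.82% = 12.59%

12.59%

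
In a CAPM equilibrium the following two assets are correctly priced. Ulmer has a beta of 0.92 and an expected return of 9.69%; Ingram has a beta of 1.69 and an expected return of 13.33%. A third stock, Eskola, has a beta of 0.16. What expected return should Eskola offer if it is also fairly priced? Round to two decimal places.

6.10%

MRP (SML slope) = (13.33% − 9.69%) / (1.69 − 0.92) = 3.64% / 0.77 = 4.7273%
R_f (intercept) = 9.69% − 0.92 × 4.7273% = 5.3409%
E(R_Eskola) = R_f + β × MRP = 5.3409% + 0.16 × 4.7273% = 6.10%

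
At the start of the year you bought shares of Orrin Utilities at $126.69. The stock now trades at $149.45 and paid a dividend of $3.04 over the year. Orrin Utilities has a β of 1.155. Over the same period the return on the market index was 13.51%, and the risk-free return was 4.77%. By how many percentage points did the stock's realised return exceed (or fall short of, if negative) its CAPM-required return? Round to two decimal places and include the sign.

+5.50%

Realised HPR = (P1 + D1 − P0) / P0 = (149.45 + 3.04 − 126.69) / 126.69 = 25.80 / 126.69 = 20.3647%
MRP = 13.51% − 4.77% = 8.74%
CAPM required = R_f + β·MRP = 4.77% + 1.155 × 8.74% = 14.86470%
α = realised − required = 20.3647% − 14.86470% = +5.50%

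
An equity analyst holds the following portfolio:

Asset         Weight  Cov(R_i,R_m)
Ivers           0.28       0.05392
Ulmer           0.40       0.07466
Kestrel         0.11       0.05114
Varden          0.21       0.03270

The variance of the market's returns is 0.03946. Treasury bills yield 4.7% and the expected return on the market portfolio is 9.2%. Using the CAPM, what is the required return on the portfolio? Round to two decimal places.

β_Ivers = 0.05392 / 0.03946 = 1.3664
β_Ulmer = 0.07466 / 0.03946 = 1.8920
β_Kestrel = 0.05114 / 0.03946 = 1.2960
β_Varden = 0.03270 / 0.03946 = 0.8287
β_P = Σ w_i β_i = 0.28×1.3664 + 0.40×1.8920 + 0.11×1.2960 + 0.21×0.8287 = 1.4560
MRP = 9.2% − 4.7% = 4.50%
E(R_P) = R_f + β_P × MRP = 4.7% + 1.4560 × 4.5% = 11.25%

11.25%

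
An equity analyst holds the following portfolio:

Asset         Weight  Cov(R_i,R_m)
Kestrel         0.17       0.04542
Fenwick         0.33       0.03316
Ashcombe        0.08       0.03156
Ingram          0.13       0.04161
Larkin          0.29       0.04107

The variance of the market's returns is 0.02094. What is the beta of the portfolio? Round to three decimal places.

1.839

β_Kestrel = 0.04542 / 0.02094 = 2.1691
β_Fenwick = 0.03316 / 0.02094 = 1.5836
β_Ashcombe = 0.03156 / 0.02094 = 1.5072
β_Ingram = 0.04161 / 0.02094 = 1.9871
β_Larkin = 0.04107 / 0.02094 = 1.9613
β_P = Σ w_i β_i = 0.17×2.1691 + 0.33×1.5836 + 0.08×1.5072 + 0.13×1.9871 + 0.29×1.9613 = 1.8390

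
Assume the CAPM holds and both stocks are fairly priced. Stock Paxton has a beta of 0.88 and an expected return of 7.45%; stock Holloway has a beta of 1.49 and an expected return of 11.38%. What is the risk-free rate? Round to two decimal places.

1.78%

Both satisfy E(R) = R_f + β·MRP, so the slope of the SML is
MRP = (11.38% − 7.45%) / (1.49 − 0.88) = 3.93% / 0.61 = 6.4426%
R_f = E(R_Paxton) − β_Paxton·MRP = 7.45% − 0.88 × 6.4426% = 1.7805%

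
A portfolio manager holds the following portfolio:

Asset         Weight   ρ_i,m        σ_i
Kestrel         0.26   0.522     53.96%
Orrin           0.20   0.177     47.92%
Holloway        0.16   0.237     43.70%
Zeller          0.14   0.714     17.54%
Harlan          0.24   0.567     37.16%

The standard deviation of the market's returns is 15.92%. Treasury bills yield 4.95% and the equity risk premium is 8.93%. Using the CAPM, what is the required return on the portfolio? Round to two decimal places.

14.76%

β_Kestrel = 0.522 × 53.96% / 15.92% = 1.7693
β_Orrin = 0.177 × 47.92% / 15.92% = 0.5328
β_Holloway = 0.237 × 43.70% / 15.92% = 0.6506
β_Zeller = 0.714 × 17.54% / 15.92% = 0.7867
β_Harlan = 0.567 × 37.16% / 15.92% = 1.3235
β_P = Σ w_i β_i = 0.26×1.7693 + 0.20×0.5328 + 0.16×0.6506 + 0.14×0.7867 + 0.24×1.3235 = 1.0985
E(R_P) = R_f + β_P × MRP = 4.95% + 1.0985 × 8.93% = 14.76%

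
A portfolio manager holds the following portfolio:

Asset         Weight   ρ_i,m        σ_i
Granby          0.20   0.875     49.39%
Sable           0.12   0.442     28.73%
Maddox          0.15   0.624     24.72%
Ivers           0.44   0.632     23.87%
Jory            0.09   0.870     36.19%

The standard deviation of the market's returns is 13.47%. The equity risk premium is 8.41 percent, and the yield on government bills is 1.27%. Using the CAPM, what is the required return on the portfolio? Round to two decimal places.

β_Granby = 0.875 × 49.39% / 13.47% = 3.2083
β_Sable = 0.442 × 28.73% / 13.47% = 0.9427
β_Maddox = 0.624 × 24.72% / 13.47% = 1.1452
β_Ivers = 0.632 × 23.87% / 13.47% = 1.1200
β_Jory = 0.870 × 36.19% / 13.47% = 2.3374
β_P = Σ w_i β_i = 0.20×3.2083 + 0.12×0.9427 + 0.15×1.1452 + 0.44×1.1200 + 0.09×2.3374 = 1.6297
E(R_P) = R_f + β_P × MRP = 1.27% + 1.6297 × 8.41% = 14.98%

14.98%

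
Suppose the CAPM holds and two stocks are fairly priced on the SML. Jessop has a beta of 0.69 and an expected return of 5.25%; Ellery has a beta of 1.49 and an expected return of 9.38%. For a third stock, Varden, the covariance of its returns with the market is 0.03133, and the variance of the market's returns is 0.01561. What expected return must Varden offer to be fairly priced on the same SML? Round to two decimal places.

MRP = (9.38% − 5.25%) / (1.49 − 0.69) = 5.1625%
R_f = 5.25% − 0.69 × 5.1625% = 1.6879%
β_Varden = Cov / Var(R_m) = 0.03133 / 0.01561 = 2.0070
E(R_Varden) = R_f + β × MRP = 1.6879% + 2.0070 × 5.1625% = 12.05%

12.05%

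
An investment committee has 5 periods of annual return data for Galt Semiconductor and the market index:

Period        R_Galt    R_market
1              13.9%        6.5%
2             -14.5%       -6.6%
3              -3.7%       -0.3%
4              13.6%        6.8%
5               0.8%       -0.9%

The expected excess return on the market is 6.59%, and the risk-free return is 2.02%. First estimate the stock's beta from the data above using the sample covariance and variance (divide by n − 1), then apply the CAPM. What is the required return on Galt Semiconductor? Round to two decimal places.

Mean R_i = (13.9 − 14.5 − 3.7 + 13.6 + 0.8) / 5 = 2.0200%
Mean R_m = (6.5 − 6.6 − 0.3 + 6.8 − 0.9) / 5 = 1.1000%
Σ(R_i − R̄_i)(R_m − R̄_m) = 267.8100  ⇒  Cov = 267.8100 / 4 = 66.9525
Σ(R_m − R̄_m)² = 126.9000  ⇒  Var(R_m) = 126.9000 / 4 = 31.7250
β = Cov / Var(R_m) = 66.9525 / 31.7250 = 2.1104
E(R) = R_f + β × MRP = 2.02% + 2.1104 × 6.59% = 15.93%

15.93%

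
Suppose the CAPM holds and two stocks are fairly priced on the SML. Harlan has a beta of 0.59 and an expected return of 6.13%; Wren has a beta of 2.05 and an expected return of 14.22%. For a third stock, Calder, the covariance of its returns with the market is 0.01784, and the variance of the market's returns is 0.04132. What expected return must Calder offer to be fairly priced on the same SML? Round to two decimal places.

MRP = (14.22% − 6.13%) / (2.05 − 0.59) = 5.5411%
R_f = 6.13% − 0.59 × 5.5411% = 2.8608%
β_Calder = Cov / Var(R_m) = 0.01784 / 0.04132 = 0.4318
E(R_Calder) = R_f + β × MRP = 2.8608% + 0.4318 × 5.5411% = 5.25%

5.25%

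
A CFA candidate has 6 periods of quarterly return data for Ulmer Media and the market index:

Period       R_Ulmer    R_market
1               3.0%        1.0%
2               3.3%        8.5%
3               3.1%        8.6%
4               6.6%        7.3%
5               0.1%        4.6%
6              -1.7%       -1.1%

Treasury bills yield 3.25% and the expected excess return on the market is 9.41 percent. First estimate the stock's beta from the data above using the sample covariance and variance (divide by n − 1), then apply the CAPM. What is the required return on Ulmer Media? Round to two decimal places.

Mean R_i = (3.0 + 3.3 + 3.1 + 6.6 + 0.1 − 1.7) / 6 = 2.4000%
Mean R_m = (1.0 + 8.5 + 8.6 + 7.3 + 4.6 − 1.1) / 6 = 4.8167%
Σ(R_i − R̄_i)(R_m − R̄_m) = 38.8600  ⇒  Cov = 38.8600 / 5 = 7.7720
Σ(R_m − R̄_m)² = 83.6683  ⇒  Var(R_m) = 83.6683 / 5 = 16.7337
β = Cov / Var(R_m) = 7.7720 / 16.7337 = 0.4645
E(R) = R_f + β × MRP = 3.25% + 0.4645 × 9.41% = 7.62%

7.62%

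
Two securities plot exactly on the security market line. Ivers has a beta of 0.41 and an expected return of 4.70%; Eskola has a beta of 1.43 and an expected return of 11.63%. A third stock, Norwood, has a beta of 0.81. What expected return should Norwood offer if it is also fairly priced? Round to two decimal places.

MRP (SML slope) = (11.63% − 4.70%) / (1.43 − 0.41) = 6.93% / 1.02 = 6.7941%
R_f (intercept) = 4.70% − 0.41 × 6.7941% = 1.9144%
E(R_Norwood) = R_f + β × MRP = 1.9144% + 0.81 × 6.7941% = 7.42%

7.42%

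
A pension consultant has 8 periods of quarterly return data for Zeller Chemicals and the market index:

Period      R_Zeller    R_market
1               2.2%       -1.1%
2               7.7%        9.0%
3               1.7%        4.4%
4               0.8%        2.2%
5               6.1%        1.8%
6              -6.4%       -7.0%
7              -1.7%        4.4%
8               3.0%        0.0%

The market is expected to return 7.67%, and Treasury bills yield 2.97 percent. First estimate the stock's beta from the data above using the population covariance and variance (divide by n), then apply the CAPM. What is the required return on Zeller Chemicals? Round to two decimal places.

6.06%

Mean R_i = (2.2 + 7.7 + 1.7 + 0.8 + 6.1 − 6.4 − 1.7 + 3.0) / 8 = 1.6750%
Mean R_m = (-1.1 + 9.0 + 4.4 + 2.2 + 1.8 − 7.0 + 4.4 + 0.0) / 8 = 1.7125%
Σ(R_i − R̄_i)(R_m − R̄_m) = 101.4725  ⇒  Cov = 101.4725 / 8 = 12.6841
Σ(R_m − R̄_m)² = 154.5488  ⇒  Var(R_m) = 154.5488 / 8 = 19.3186
β = Cov / Var(R_m) = 12.6841 / 19.3186 = 0.6566
MRP = 7.67% − 2.97% = 4.70%
E(R) = R_f + β × MRP = 2.97% + 0.6566 × 4.70% = 6.06%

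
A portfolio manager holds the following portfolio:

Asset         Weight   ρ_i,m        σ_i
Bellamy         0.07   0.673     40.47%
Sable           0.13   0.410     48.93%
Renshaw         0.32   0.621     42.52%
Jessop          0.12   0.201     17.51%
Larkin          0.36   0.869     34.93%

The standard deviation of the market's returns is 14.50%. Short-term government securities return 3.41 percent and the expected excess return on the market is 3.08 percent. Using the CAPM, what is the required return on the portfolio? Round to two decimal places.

β_Bellamy = 0.673 × 40.47% / 14.50% = 1.8784
β_Sable = 0.410 × 48.93% / 14.50% = 1.3835
β_Renshaw = 0.621 × 42.52% / 14.50% = 1.8210
β_Jessop = 0.201 × 17.51% / 14.50% = 0.2427
β_Larkin = 0.869 × 34.93% / 14.50% = 2.0934
β_P = Σ w_i β_i = 0.07×1.8784 + 0.13×1.3835 + 0.32×1.8210 + 0.12×0.2427 + 0.36×2.0934 = 1.6768
E(R_P) = R_f + β_P × MRP = 3.41% + 1.6768 × 3.08% = 8.57%

8.57%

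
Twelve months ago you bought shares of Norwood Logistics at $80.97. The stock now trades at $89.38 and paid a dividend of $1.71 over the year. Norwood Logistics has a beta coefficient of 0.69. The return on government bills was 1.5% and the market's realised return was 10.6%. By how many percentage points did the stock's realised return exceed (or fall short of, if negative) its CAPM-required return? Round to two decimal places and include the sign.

Realised HPR = (P1 + D1 − P0) / P0 = (89.38 + 1.71 − 80.97) / 80.97 = 10.12 / 80.97 = 12.4985%
MRP = 10.6% − 1.5% = 9.10%
CAPM required = R_f + β·MRP = 1.5% + 0.69 × 9.1% = 7.7790%
α = realised − required = 12.4985% − 7.7790% = +4.72%

+4.72%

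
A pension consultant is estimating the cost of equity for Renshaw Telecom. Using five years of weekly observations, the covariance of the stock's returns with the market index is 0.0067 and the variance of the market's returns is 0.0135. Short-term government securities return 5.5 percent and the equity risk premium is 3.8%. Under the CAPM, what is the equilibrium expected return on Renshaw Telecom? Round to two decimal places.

β = Cov(R_i, R_m) / Var(R_m) = 0.0067 / 0.0135 = 0.4963
E(R) = R_f + β × MRP = 5.5% + 0.4963 × 3.8% = 7.39%

7.39%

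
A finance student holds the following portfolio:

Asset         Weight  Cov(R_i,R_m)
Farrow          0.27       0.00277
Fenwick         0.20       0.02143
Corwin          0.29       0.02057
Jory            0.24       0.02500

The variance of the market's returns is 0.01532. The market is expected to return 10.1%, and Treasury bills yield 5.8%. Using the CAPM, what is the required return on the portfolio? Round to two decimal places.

10.57%

β_Farrow = 0.00277 / 0.01532 = 0.1808
β_Fenwick = 0.02143 / 0.01532 = 1.3988
β_Corwin = 0.02057 / 0.01532 = 1.3427
β_Jory = 0.02500 / 0.01532 = 1.6319
β_P = Σ w_i β_i = 0.27×0.1808 + 0.20×1.3988 + 0.29×1.3427 + 0.24×1.6319 = 1.1096
MRP = 10.1% − 5.8% = 4.30%
E(R_P) = R_f + β_P × MRP = 5.8% + 1.1096 × 4.3% = 10.57%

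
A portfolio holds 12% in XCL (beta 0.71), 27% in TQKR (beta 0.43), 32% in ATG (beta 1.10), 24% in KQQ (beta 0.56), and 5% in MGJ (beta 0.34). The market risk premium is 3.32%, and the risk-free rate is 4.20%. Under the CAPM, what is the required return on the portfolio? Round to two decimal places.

6.54%

β_P = Σ w_i β_i = 0.12×0.71 + 0.27×0.43 + 0.32×1.10 + 0.24×0.56 + 0.05×0.34 = 0.7047
E(R_P) = R_f + β_P × MRP = 4.20% + 0.7047 × 3.32% = 6.54%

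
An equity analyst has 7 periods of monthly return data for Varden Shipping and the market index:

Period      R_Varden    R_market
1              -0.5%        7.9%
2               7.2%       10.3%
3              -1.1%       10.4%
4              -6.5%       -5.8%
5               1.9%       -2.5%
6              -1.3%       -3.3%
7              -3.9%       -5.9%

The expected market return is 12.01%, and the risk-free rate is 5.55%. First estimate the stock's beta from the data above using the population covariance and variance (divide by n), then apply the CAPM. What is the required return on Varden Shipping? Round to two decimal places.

Mean R_i = (-0.5 + 7.2 − 1.1 − 6.5 + 1.9 − 1.3 − 3.9) / 7 = -0.6000%
Mean R_m = (7.9 + 10.3 + 10.4 − 5.8 − 2.5 − 3.3 − 5.9) / 7 = 1.5857%
Σ(R_i − R̄_i)(R_m − R̄_m) = 125.6800  ⇒  Cov = 125.6800 / 7 = 17.9543
Σ(R_m − R̄_m)² = 344.6486  ⇒  Var(R_m) = 344.6486 / 7 = 49.2355
β = Cov / Var(R_m) = 17.9543 / 49.2355 = 0.3647
MRP = 12.01% − 5.55% = 6.46%
E(R) = R_f + β × MRP = 5.55% + 0.3647 × 6.46% = 7.91%

7.91%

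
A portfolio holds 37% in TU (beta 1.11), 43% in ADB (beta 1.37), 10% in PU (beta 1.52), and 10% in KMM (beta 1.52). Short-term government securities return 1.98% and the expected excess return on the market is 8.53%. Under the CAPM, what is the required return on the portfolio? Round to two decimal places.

13.10%

β_P = Σ w_i β_i = 0.37×1.11 + 0.43×1.37 + 0.10×1.52 + 0.10×1.52 = 1.3038
E(R_P) = R_f + β_P × MRP = 1.98% + 1.3038 × 8.53% = 13.10%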